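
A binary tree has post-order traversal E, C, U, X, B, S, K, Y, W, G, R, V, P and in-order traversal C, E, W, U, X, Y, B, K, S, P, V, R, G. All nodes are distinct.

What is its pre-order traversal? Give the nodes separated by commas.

P, W, C, E, Y, X, U, K, B, S, V, R, G

The last element of post-order is the root; it splits in-order into left and right subtrees.
Root P: left subtree has 9 nodes {C, E, W, U, X, Y, B, K, S}, right has 3 {V, R, G}.
  Root W: left subtree has 2 nodes {C, E}, right has 6 {U, X, Y, B, K, S}.
    Root C: left subtree has 0 nodes { }, right has 1 {E}.
    Root Y: left subtree has 2 nodes {U, X}, right has 3 {B, K, S}.
      Root X: left subtree has 1 node {U}, right has 0 { }.
      Root K: left subtree has 1 node {B}, right has 1 {S}.
  Root V: left subtree has 0 nodes { }, right has 2 {R, G}.
    Root R: left subtree has 0 nodes { }, right has 1 {G}.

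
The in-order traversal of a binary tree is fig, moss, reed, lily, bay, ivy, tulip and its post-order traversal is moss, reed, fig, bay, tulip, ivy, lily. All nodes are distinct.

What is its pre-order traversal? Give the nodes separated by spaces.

lily fig reed moss ivy bay tulip

The last element of post-order is the root; it splits in-order into left and right subtrees.
Root lily: left subtree has 3 nodes {fig, moss, reed}, right has 3 {bay, ivy, tulip}.
  Root fig: left subtree has 0 nodes { }, right has 2 {moss, reed}.
    Root reed: left subtree has 1 node {moss}, right has 0 { }.
  Root ivy: left subtree has 1 node {bay}, right has 1 {tulip}.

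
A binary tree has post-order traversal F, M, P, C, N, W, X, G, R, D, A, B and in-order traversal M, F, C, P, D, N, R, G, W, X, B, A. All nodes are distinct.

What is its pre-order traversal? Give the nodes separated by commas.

The last element of post-order is the root; it splits in-order into left and right subtrees.
Root B: left subtree has 10 nodes {M, F, C, P, D, N, R, G, W, X}, right has 1 {A}.
  Root D: left subtree has 4 nodes {M, F, C, P}, right has 5 {N, R, G, W, X}.
    Root C: left subtree has 2 nodes {M, F}, right has 1 {P}.
      Root M: left subtree has 0 nodes { }, right has 1 {F}.
    Root R: left subtree has 1 node {N}, right has 3 {G, W, X}.
      Root G: left subtree has 0 nodes { }, right has 2 {W, X}.
        Root X: left subtree has 1 node {W}, right has 0 { }.

B, D, C, M, F, P, R, N, G, X, W, A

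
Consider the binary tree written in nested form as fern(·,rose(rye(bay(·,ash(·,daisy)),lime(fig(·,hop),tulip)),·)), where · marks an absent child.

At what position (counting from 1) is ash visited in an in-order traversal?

In-order visits the left subtree, then the node, then the right subtree.
At fern: no left child.
Visit fern.
At fern: go right to rose.
  At rose: go left to rye.
    At rye: go left to bay.
      At bay: no left child.
      Visit bay.
      At bay: go right to ash.
        At ash: no left child.
        Visit ash.
        At ash: go right to daisy.
          daisy is a leaf — visit daisy.
    Visit rye.
    At rye: go right to lime.
      At lime: go left to fig.
        At fig: no left child.
        Visit fig.
        At fig: go right to hop.
          hop is a leaf — visit hop.
      Visit lime.
      At lime: go right to tulip.
        tulip is a leaf — visit tulip.
  Visit rose.
  At rose: no right child.
Full in-order sequence: fern, bay, ash, daisy, rye, fig, hop, lime, tulip, rose.

3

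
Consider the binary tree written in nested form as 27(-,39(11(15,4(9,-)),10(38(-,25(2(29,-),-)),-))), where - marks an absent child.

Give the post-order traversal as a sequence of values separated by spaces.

Post-order visits the left subtree, then the right subtree, then the node.
At 27: no left child.
At 27: go right to 39.
  At 39: go left to 11.
    At 11: go left to 15.
      15 is a leaf — visit 15.
    At 11: go right to 4.
      At 4: go left to 9.
        9 is a leaf — visit 9.
      At 4: no right child.
      Visit 4.
    Visit 11.
  At 39: go right to 10.
    At 10: go left to 38.
      At 38: no left child.
      At 38: go right to 25.
        At 25: go left to 2.
          At 2: go left to 29.
            29 is a leaf — visit 29.
          At 2: no right child.
          Visit 2.
        At 25: no right child.
        Visit 25.
      Visit 38.
    At 10: no right child.
    Visit 10.
  Visit 39.
Visit 27.

15 9 4 11 29 2 25 38 10 39 27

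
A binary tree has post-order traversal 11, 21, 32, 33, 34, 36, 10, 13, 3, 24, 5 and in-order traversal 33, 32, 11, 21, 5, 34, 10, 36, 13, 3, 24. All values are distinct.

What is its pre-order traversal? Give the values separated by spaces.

5 33 32 21 11 24 3 13 10 34 36

The last element of post-order is the root; it splits in-order into left and right subtrees.
Root 5: left subtree has 4 nodes {33, 32, 11, 21}, right has 6 {34, 10, 36, 13, 3, 24}.
  Root 33: left subtree has 0 nodes { }, right has 3 {32, 11, 21}.
    Root 32: left subtree has 0 nodes { }, right has 2 {11, 21}.
      Root 21: left subtree has 1 node {11}, right has 0 { }.
  Root 24: left subtree has 5 nodes {34, 10, 36, 13, 3}, right has 0 { }.
    Root 3: left subtree has 4 nodes {34, 10, 36, 13}, right has 0 { }.
      Root 13: left subtree has 3 nodes {34, 10, 36}, right has 0 { }.
        Root 10: left subtree has 1 node {34}, right has 1 {36}.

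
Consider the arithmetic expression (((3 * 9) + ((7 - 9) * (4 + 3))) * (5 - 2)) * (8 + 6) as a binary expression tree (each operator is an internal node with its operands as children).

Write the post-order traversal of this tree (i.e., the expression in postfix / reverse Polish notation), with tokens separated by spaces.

Post-order on an expression tree gives postfix notation: for each operator, emit left operand, right operand, then the operator.

3 9 * 7 9 - 4 3 + * + 5 2 - * 8 6 + *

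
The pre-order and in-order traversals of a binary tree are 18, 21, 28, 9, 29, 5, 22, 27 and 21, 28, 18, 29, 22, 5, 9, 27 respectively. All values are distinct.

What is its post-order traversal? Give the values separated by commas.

The first element of pre-order is the root; it splits in-order into left and right subtrees.
Root 18: left subtree has 2 nodes {21, 28}, right has 5 {29, 22, 5, 9, 27}.
  Root 21: left subtree has 0 nodes { }, right has 1 {28}.
  Root 9: left subtree has 3 nodes {29, 22, 5}, right has 1 {27}.
    Root 29: left subtree has 0 nodes { }, right has 2 {22, 5}.
      Root 5: left subtree has 1 node {22}, right has 0 { }.

28, 21, 22, 5, 29, 27, 9, 18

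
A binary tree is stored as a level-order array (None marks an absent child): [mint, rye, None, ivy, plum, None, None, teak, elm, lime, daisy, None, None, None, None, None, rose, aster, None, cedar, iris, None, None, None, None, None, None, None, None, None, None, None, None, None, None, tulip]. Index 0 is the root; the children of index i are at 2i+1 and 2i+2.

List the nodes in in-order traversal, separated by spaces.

In-order visits the left subtree, then the node, then the right subtree.
At mint: go left to rye.
  At rye: go left to ivy.
    At ivy: go left to teak.
      At teak: no left child.
      Visit teak.
      At teak: go right to rose.
        rose is a leaf — visit rose.
    Visit ivy.
    At ivy: go right to elm.
      At elm: go left to aster.
        At aster: go left to tulip.
          tulip is a leaf — visit tulip.
        Visit aster.
        At aster: no right child.
      Visit elm.
      At elm: no right child.
  Visit rye.
  At rye: go right to plum.
    At plum: go left to lime.
      At lime: go left to cedar.
        cedar is a leaf — visit cedar.
      Visit lime.
      At lime: go right to iris.
        iris is a leaf — visit iris.
    Visit plum.
    At plum: go right to daisy.
      daisy is a leaf — visit daisy.
Visit mint.
At mint: no right child.

teak rose ivy tulip aster elm rye cedar lime iris plum daisy mint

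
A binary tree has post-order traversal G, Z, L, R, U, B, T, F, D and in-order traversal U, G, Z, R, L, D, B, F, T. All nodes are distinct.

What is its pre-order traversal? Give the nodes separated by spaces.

D U R Z G L F B T

The last element of post-order is the root; it splits in-order into left and right subtrees.
Root D: left subtree has 5 nodes {U, G, Z, R, L}, right has 3 {B, F, T}.
  Root U: left subtree has 0 nodes { }, right has 4 {G, Z, R, L}.
    Root R: left subtree has 2 nodes {G, Z}, right has 1 {L}.
      Root Z: left subtree has 1 node {G}, right has 0 { }.
  Root F: left subtree has 1 node {B}, right has 1 {T}.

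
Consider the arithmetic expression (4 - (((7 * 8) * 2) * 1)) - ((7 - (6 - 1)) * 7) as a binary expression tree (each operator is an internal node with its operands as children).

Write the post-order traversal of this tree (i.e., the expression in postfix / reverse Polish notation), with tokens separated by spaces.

Post-order on an expression tree gives postfix notation: for each operator, emit left operand, right operand, then the operator.

4 7 8 * 2 * 1 * - 7 6 1 - - 7 * -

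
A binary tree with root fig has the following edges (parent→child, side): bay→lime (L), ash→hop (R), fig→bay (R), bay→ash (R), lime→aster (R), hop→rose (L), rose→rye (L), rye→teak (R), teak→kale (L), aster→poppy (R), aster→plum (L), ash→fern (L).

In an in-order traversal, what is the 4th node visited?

In-order visits the left subtree, then the node, then the right subtree.
At fig: no left child.
Visit fig.
At fig: go right to bay.
  At bay: go left to lime.
    At lime: no left child.
    Visit lime.
    At lime: go right to aster.
      At aster: go left to plum.
        plum is a leaf — visit plum.
      Visit aster.
      At aster: go right to poppy.
        poppy is a leaf — visit poppy.
  Visit bay.
  At bay: go right to ash.
    At ash: go left to fern.
      fern is a leaf — visit fern.
    Visit ash.
    At ash: go right to hop.
      At hop: go left to rose.
        At rose: go left to rye.
          At rye: no left child.
          Visit rye.
          At rye: go right to teak.
            At teak: go left to kale.
              kale is a leaf — visit kale.
            Visit teak.
            At teak: no right child.
        Visit rose.
        At rose: no right child.
      Visit hop.
      At hop: no right child.
Full in-order sequence: fig, lime, plum, aster, poppy, bay, fern, ash, rye, kale, teak, rose, hop.

aster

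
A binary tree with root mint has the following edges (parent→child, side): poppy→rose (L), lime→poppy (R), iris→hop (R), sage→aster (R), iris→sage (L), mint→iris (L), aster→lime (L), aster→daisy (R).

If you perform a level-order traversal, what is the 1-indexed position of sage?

3

Level-order visits nodes level by level from the root, left to right within each level.
Level 0: mint
Level 1: iris
Level 2: sage, hop
Level 3: aster
Level 4: lime, daisy
Level 5: poppy
Level 6: rose
Full level-order sequence: mint, iris, sage, hop, aster, lime, daisy, poppy, rose.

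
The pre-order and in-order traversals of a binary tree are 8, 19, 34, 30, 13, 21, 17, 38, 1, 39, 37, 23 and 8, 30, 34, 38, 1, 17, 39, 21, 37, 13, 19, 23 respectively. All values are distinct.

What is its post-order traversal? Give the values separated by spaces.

The first element of pre-order is the root; it splits in-order into left and right subtrees.
Root 8: left subtree has 0 nodes { }, right has 11 {30, 34, 38, 1, 17, 39, 21, 37, 13, 19, 23}.
  Root 19: left subtree has 9 nodes {30, 34, 38, 1, 17, 39, 21, 37, 13}, right has 1 {23}.
    Root 34: left subtree has 1 node {30}, right has 7 {38, 1, 17, 39, 21, 37, 13}.
      Root 13: left subtree has 6 nodes {38, 1, 17, 39, 21, 37}, right has 0 { }.
        Root 21: left subtree has 4 nodes {38, 1, 17, 39}, right has 1 {37}.
          Root 17: left subtree has 2 nodes {38, 1}, right has 1 {39}.
            Root 38: left subtree has 0 nodes { }, right has 1 {1}.

30 1 38 39 17 37 21 13 34 23 19 8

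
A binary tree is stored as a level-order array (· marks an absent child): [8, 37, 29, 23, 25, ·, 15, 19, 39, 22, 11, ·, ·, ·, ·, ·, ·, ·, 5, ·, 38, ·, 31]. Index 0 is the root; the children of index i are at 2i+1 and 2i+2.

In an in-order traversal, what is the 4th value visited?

In-order visits the left subtree, then the node, then the right subtree.
At 8: go left to 37.
  At 37: go left to 23.
    At 23: go left to 19.
      19 is a leaf — visit 19.
    Visit 23.
    At 23: go right to 39.
      At 39: no left child.
      Visit 39.
      At 39: go right to 5.
        5 is a leaf — visit 5.
  Visit 37.
  At 37: go right to 25.
    At 25: go left to 22.
      At 22: no left child.
      Visit 22.
      At 22: go right to 38.
        38 is a leaf — visit 38.
    Visit 25.
    At 25: go right to 11.
      At 11: no left child.
      Visit 11.
      At 11: go right to 31.
        31 is a leaf — visit 31.
Visit 8.
At 8: go right to 29.
  At 29: no left child.
  Visit 29.
  At 29: go right to 15.
    15 is a leaf — visit 15.
Full in-order sequence: 19, 23, 39, 5, 37, 22, 38, 25, 11, 31, 8, 29, 15.

5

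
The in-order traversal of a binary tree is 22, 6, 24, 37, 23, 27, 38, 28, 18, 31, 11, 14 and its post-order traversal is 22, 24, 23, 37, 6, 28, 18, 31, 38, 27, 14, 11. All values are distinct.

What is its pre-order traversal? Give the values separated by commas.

11, 27, 6, 22, 37, 24, 23, 38, 31, 18, 28, 14

The last element of post-order is the root; it splits in-order into left and right subtrees.
Root 11: left subtree has 10 nodes {22, 6, 24, 37, 23, 27, 38, 28, 18, 31}, right has 1 {14}.
  Root 27: left subtree has 5 nodes {22, 6, 24, 37, 23}, right has 4 {38, 28, 18, 31}.
    Root 6: left subtree has 1 node {22}, right has 3 {24, 37, 23}.
      Root 37: left subtree has 1 node {24}, right has 1 {23}.
    Root 38: left subtree has 0 nodes { }, right has 3 {28, 18, 31}.
      Root 31: left subtree has 2 nodes {28, 18}, right has 0 { }.
        Root 18: left subtree has 1 node {28}, right has 0 { }.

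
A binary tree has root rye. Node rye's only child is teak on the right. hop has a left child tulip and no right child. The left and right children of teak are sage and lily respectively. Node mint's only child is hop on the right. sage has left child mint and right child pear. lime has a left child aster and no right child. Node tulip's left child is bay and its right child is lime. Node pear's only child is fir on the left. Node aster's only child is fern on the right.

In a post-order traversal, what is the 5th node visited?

Post-order visits the left subtree, then the right subtree, then the node.
At rye: no left child.
At rye: go right to teak.
  At teak: go left to sage.
    At sage: go left to mint.
      At mint: no left child.
      At mint: go right to hop.
        At hop: go left to tulip.
          At tulip: go left to bay.
            bay is a leaf — visit bay.
          At tulip: go right to lime.
            At lime: go left to aster.
              At aster: no left child.
              At aster: go right to fern.
                fern is a leaf — visit fern.
              Visit aster.
            At lime: no right child.
            Visit lime.
          Visit tulip.
        At hop: no right child.
        Visit hop.
      Visit mint.
    At sage: go right to pear.
      At pear: go left to fir.
        fir is a leaf — visit fir.
      At pear: no right child.
      Visit pear.
    Visit sage.
  At teak: go right to lily.
    lily is a leaf — visit lily.
  Visit teak.
Visit rye.
Full post-order sequence: bay, fern, aster, lime, tulip, hop, mint, fir, pear, sage, lily, teak, rye.

tulip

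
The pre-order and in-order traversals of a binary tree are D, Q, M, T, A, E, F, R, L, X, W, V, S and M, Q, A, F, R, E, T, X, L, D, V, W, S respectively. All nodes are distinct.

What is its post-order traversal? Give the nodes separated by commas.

The first element of pre-order is the root; it splits in-order into left and right subtrees.
Root D: left subtree has 9 nodes {M, Q, A, F, R, E, T, X, L}, right has 3 {V, W, S}.
  Root Q: left subtree has 1 node {M}, right has 7 {A, F, R, E, T, X, L}.
    Root T: left subtree has 4 nodes {A, F, R, E}, right has 2 {X, L}.
      Root A: left subtree has 0 nodes { }, right has 3 {F, R, E}.
        Root E: left subtree has 2 nodes {F, R}, right has 0 { }.
          Root F: left subtree has 0 nodes { }, right has 1 {R}.
      Root L: left subtree has 1 node {X}, right has 0 { }.
  Root W: left subtree has 1 node {V}, right has 1 {S}.

M, R, F, E, A, X, L, T, Q, V, S, W, D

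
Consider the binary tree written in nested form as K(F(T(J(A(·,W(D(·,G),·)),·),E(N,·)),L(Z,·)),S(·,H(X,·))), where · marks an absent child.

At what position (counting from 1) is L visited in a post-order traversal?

10

Post-order visits the left subtree, then the right subtree, then the node.
At K: go left to F.
  At F: go left to T.
    At T: go left to J.
      At J: go left to A.
        At A: no left child.
        At A: go right to W.
          At W: go left to D.
            At D: no left child.
            At D: go right to G.
              G is a leaf — visit G.
            Visit D.
          At W: no right child.
          Visit W.
        Visit A.
      At J: no right child.
      Visit J.
    At T: go right to E.
      At E: go left to N.
        N is a leaf — visit N.
      At E: no right child.
      Visit E.
    Visit T.
  At F: go right to L.
    At L: go left to Z.
      Z is a leaf — visit Z.
    At L: no right child.
    Visit L.
  Visit F.
At K: go right to S.
  At S: no left child.
  At S: go right to H.
    At H: go left to X.
      X is a leaf — visit X.
    At H: no right child.
    Visit H.
  Visit S.
Visit K.
Full post-order sequence: G, D, W, A, J, N, E, T, Z, L, F, X, H, S, K.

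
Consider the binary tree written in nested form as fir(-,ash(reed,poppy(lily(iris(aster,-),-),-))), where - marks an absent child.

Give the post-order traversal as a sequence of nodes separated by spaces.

Post-order visits the left subtree, then the right subtree, then the node.
At fir: no left child.
At fir: go right to ash.
  At ash: go left to reed.
    reed is a leaf — visit reed.
  At ash: go right to poppy.
    At poppy: go left to lily.
      At lily: go left to iris.
        At iris: go left to aster.
          aster is a leaf — visit aster.
        At iris: no right child.
        Visit iris.
      At lily: no right child.
      Visit lily.
    At poppy: no right child.
    Visit poppy.
  Visit ash.
Visit fir.

reed aster iris lily poppy ash fir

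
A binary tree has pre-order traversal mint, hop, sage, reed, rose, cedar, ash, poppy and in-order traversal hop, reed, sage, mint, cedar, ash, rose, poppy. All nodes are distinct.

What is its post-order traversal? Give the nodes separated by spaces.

The first element of pre-order is the root; it splits in-order into left and right subtrees.
Root mint: left subtree has 3 nodes {hop, reed, sage}, right has 4 {cedar, ash, rose, poppy}.
  Root hop: left subtree has 0 nodes { }, right has 2 {reed, sage}.
    Root sage: left subtree has 1 node {reed}, right has 0 { }.
  Root rose: left subtree has 2 nodes {cedar, ash}, right has 1 {poppy}.
    Root cedar: left subtree has 0 nodes { }, right has 1 {ash}.

reed sage hop ash cedar poppy rose mint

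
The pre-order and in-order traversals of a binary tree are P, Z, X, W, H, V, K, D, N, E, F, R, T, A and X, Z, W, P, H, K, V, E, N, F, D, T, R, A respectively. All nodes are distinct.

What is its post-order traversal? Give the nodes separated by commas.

X, W, Z, K, E, F, N, T, A, R, D, V, H, P

The first element of pre-order is the root; it splits in-order into left and right subtrees.
Root P: left subtree has 3 nodes {X, Z, W}, right has 10 {H, K, V, E, N, F, D, T, R, A}.
  Root Z: left subtree has 1 node {X}, right has 1 {W}.
  Root H: left subtree has 0 nodes { }, right has 9 {K, V, E, N, F, D, T, R, A}.
    Root V: left subtree has 1 node {K}, right has 7 {E, N, F, D, T, R, A}.
      Root D: left subtree has 3 nodes {E, N, F}, right has 3 {T, R, A}.
        Root N: left subtree has 1 node {E}, right has 1 {F}.
        Root R: left subtree has 1 node {T}, right has 1 {A}.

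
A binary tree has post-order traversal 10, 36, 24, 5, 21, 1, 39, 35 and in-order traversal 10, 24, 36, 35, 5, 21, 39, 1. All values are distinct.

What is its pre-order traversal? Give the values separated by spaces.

35 24 10 36 39 21 5 1

The last element of post-order is the root; it splits in-order into left and right subtrees.
Root 35: left subtree has 3 nodes {10, 24, 36}, right has 4 {5, 21, 39, 1}.
  Root 24: left subtree has 1 node {10}, right has 1 {36}.
  Root 39: left subtree has 2 nodes {5, 21}, right has 1 {1}.
    Root 21: left subtree has 1 node {5}, right has 0 { }.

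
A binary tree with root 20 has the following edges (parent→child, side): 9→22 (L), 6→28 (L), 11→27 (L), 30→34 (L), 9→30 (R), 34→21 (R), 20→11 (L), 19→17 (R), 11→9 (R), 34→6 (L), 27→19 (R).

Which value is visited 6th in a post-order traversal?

Post-order visits the left subtree, then the right subtree, then the node.
At 20: go left to 11.
  At 11: go left to 27.
    At 27: no left child.
    At 27: go right to 19.
      At 19: no left child.
      At 19: go right to 17.
        17 is a leaf — visit 17.
      Visit 19.
    Visit 27.
  At 11: go right to 9.
    At 9: go left to 22.
      22 is a leaf — visit 22.
    At 9: go right to 30.
      At 30: go left to 34.
        At 34: go left to 6.
          At 6: go left to 28.
            28 is a leaf — visit 28.
          At 6: no right child.
          Visit 6.
        At 34: go right to 21.
          21 is a leaf — visit 21.
        Visit 34.
      At 30: no right child.
      Visit 30.
    Visit 9.
  Visit 11.
At 20: no right child.
Visit 20.
Full post-order sequence: 17, 19, 27, 22, 28, 6, 21, 34, 30, 9, 11, 20.

6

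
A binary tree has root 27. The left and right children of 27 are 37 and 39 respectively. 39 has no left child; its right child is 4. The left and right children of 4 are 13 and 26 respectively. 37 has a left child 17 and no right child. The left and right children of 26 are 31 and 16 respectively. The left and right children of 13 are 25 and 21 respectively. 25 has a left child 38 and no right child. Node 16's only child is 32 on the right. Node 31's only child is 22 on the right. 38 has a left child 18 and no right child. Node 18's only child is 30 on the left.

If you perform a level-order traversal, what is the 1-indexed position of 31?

10

Level-order visits nodes level by level from the root, left to right within each level.
Level 0: 27
Level 1: 37, 39
Level 2: 17, 4
Level 3: 13, 26
Level 4: 25, 21, 31, 16
Level 5: 38, 22, 32
Level 6: 18
Level 7: 30
Full level-order sequence: 27, 37, 39, 17, 4, 13, 26, 25, 21, 31, 16, 38, 22, 32, 18, 30.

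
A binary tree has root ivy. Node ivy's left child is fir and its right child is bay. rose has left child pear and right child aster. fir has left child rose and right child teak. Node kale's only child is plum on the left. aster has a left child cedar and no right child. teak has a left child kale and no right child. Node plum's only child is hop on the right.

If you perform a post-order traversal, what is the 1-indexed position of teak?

Post-order visits the left subtree, then the right subtree, then the node.
At ivy: go left to fir.
  At fir: go left to rose.
    At rose: go left to pear.
      pear is a leaf — visit pear.
    At rose: go right to aster.
      At aster: go left to cedar.
        cedar is a leaf — visit cedar.
      At aster: no right child.
      Visit aster.
    Visit rose.
  At fir: go right to teak.
    At teak: go left to kale.
      At kale: go left to plum.
        At plum: no left child.
        At plum: go right to hop.
          hop is a leaf — visit hop.
        Visit plum.
      At kale: no right child.
      Visit kale.
    At teak: no right child.
    Visit teak.
  Visit fir.
At ivy: go right to bay.
  bay is a leaf — visit bay.
Visit ivy.
Full post-order sequence: pear, cedar, aster, rose, hop, plum, kale, teak, fir, bay, ivy.

8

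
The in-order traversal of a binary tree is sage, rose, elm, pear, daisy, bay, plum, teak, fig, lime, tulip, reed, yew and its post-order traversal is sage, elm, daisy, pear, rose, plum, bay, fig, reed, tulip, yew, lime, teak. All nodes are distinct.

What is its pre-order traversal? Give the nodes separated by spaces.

teak bay rose sage pear elm daisy plum lime fig yew tulip reed

The last element of post-order is the root; it splits in-order into left and right subtrees.
Root teak: left subtree has 7 nodes {sage, rose, elm, pear, daisy, bay, plum}, right has 5 {fig, lime, tulip, reed, yew}.
  Root bay: left subtree has 5 nodes {sage, rose, elm, pear, daisy}, right has 1 {plum}.
    Root rose: left subtree has 1 node {sage}, right has 3 {elm, pear, daisy}.
      Root pear: left subtree has 1 node {elm}, right has 1 {daisy}.
  Root lime: left subtree has 1 node {fig}, right has 3 {tulip, reed, yew}.
    Root yew: left subtree has 2 nodes {tulip, reed}, right has 0 { }.
      Root tulip: left subtree has 0 nodes { }, right has 1 {reed}.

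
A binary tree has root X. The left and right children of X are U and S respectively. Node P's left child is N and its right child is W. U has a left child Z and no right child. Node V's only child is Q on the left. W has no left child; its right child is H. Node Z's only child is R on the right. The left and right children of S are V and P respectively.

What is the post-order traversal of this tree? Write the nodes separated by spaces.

R Z U Q V N H W P S X

Post-order visits the left subtree, then the right subtree, then the node.
At X: go left to U.
  At U: go left to Z.
    At Z: no left child.
    At Z: go right to R.
      R is a leaf — visit R.
    Visit Z.
  At U: no right child.
  Visit U.
At X: go right to S.
  At S: go left to V.
    At V: go left to Q.
      Q is a leaf — visit Q.
    At V: no right child.
    Visit V.
  At S: go right to P.
    At P: go left to N.
      N is a leaf — visit N.
    At P: go right to W.
      At W: no left child.
      At W: go right to H.
        H is a leaf — visit H.
      Visit W.
    Visit P.
  Visit S.
Visit X.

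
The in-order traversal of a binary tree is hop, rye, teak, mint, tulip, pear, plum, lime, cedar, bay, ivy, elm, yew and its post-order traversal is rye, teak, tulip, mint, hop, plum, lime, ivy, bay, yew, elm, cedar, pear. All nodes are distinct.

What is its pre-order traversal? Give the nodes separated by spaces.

The last element of post-order is the root; it splits in-order into left and right subtrees.
Root pear: left subtree has 5 nodes {hop, rye, teak, mint, tulip}, right has 7 {plum, lime, cedar, bay, ivy, elm, yew}.
  Root hop: left subtree has 0 nodes { }, right has 4 {rye, teak, mint, tulip}.
    Root mint: left subtree has 2 nodes {rye, teak}, right has 1 {tulip}.
      Root teak: left subtree has 1 node {rye}, right has 0 { }.
  Root cedar: left subtree has 2 nodes {plum, lime}, right has 4 {bay, ivy, elm, yew}.
    Root lime: left subtree has 1 node {plum}, right has 0 { }.
    Root elm: left subtree has 2 nodes {bay, ivy}, right has 1 {yew}.
      Root bay: left subtree has 0 nodes { }, right has 1 {ivy}.

pear hop mint teak rye tulip cedar lime plum elm bay ivy yew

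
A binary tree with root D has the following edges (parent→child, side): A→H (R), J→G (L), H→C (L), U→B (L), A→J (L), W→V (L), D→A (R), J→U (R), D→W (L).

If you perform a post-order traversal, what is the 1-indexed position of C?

Post-order visits the left subtree, then the right subtree, then the node.
At D: go left to W.
  At W: go left to V.
    V is a leaf — visit V.
  At W: no right child.
  Visit W.
At D: go right to A.
  At A: go left to J.
    At J: go left to G.
      G is a leaf — visit G.
    At J: go right to U.
      At U: go left to B.
        B is a leaf — visit B.
      At U: no right child.
      Visit U.
    Visit J.
  At A: go right to H.
    At H: go left to C.
      C is a leaf — visit C.
    At H: no right child.
    Visit H.
  Visit A.
Visit D.
Full post-order sequence: V, W, G, B, U, J, C, H, A, D.

7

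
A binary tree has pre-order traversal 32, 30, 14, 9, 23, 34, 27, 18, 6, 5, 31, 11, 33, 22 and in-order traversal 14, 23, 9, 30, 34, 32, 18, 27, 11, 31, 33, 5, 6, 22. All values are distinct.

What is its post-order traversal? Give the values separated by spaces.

The first element of pre-order is the root; it splits in-order into left and right subtrees.
Root 32: left subtree has 5 nodes {14, 23, 9, 30, 34}, right has 8 {18, 27, 11, 31, 33, 5, 6, 22}.
  Root 30: left subtree has 3 nodes {14, 23, 9}, right has 1 {34}.
    Root 14: left subtree has 0 nodes { }, right has 2 {23, 9}.
      Root 9: left subtree has 1 node {23}, right has 0 { }.
  Root 27: left subtree has 1 node {18}, right has 6 {11, 31, 33, 5, 6, 22}.
    Root 6: left subtree has 4 nodes {11, 31, 33, 5}, right has 1 {22}.
      Root 5: left subtree has 3 nodes {11, 31, 33}, right has 0 { }.
        Root 31: left subtree has 1 node {11}, right has 1 {33}.

23 9 14 34 30 18 11 33 31 5 22 6 27 32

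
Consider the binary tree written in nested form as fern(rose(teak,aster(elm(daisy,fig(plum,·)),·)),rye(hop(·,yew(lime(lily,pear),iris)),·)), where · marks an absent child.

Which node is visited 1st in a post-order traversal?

teak

Post-order visits the left subtree, then the right subtree, then the node.
At fern: go left to rose.
  At rose: go left to teak.
    teak is a leaf — visit teak.
  At rose: go right to aster.
    At aster: go left to elm.
      At elm: go left to daisy.
        daisy is a leaf — visit daisy.
      At elm: go right to fig.
        At fig: go left to plum.
          plum is a leaf — visit plum.
        At fig: no right child.
        Visit fig.
      Visit elm.
    At aster: no right child.
    Visit aster.
  Visit rose.
At fern: go right to rye.
  At rye: go left to hop.
    At hop: no left child.
    At hop: go right to yew.
      At yew: go left to lime.
        At lime: go left to lily.
          lily is a leaf — visit lily.
        At lime: go right to pear.
          pear is a leaf — visit pear.
        Visit lime.
      At yew: go right to iris.
        iris is a leaf — visit iris.
      Visit yew.
    Visit hop.
  At rye: no right child.
  Visit rye.
Visit fern.
Full post-order sequence: teak, daisy, plum, fig, elm, aster, rose, lily, pear, lime, iris, yew, hop, rye, fern.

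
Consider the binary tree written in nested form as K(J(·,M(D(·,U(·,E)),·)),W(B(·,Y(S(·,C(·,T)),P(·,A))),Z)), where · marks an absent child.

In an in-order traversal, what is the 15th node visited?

Z

In-order visits the left subtree, then the node, then the right subtree.
At K: go left to J.
  At J: no left child.
  Visit J.
  At J: go right to M.
    At M: go left to D.
      At D: no left child.
      Visit D.
      At D: go right to U.
        At U: no left child.
        Visit U.
        At U: go right to E.
          E is a leaf — visit E.
    Visit M.
    At M: no right child.
Visit K.
At K: go right to W.
  At W: go left to B.
    At B: no left child.
    Visit B.
    At B: go right to Y.
      At Y: go left to S.
        At S: no left child.
        Visit S.
        At S: go right to C.
          At C: no left child.
          Visit C.
          At C: go right to T.
            T is a leaf — visit T.
      Visit Y.
      At Y: go right to P.
        At P: no left child.
        Visit P.
        At P: go right to A.
          A is a leaf — visit A.
  Visit W.
  At W: go right to Z.
    Z is a leaf — visit Z.
Full in-order sequence: J, D, U, E, M, K, B, S, C, T, Y, P, A, W, Z.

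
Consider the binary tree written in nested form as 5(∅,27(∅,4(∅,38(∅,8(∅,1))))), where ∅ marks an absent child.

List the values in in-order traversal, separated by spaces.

5 27 4 38 8 1

In-order visits the left subtree, then the node, then the right subtree.
At 5: no left child.
Visit 5.
At 5: go right to 27.
  At 27: no left child.
  Visit 27.
  At 27: go right to 4.
    At 4: no left child.
    Visit 4.
    At 4: go right to 38.
      At 38: no left child.
      Visit 38.
      At 38: go right to 8.
        At 8: no left child.
        Visit 8.
        At 8: go right to 1.
          1 is a leaf — visit 1.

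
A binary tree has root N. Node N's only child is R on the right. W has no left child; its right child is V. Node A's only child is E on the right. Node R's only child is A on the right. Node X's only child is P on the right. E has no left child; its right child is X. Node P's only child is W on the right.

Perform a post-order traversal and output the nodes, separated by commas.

Post-order visits the left subtree, then the right subtree, then the node.
At N: no left child.
At N: go right to R.
  At R: no left child.
  At R: go right to A.
    At A: no left child.
    At A: go right to E.
      At E: no left child.
      At E: go right to X.
        At X: no left child.
        At X: go right to P.
          At P: no left child.
          At P: go right to W.
            At W: no left child.
            At W: go right to V.
              V is a leaf — visit V.
            Visit W.
          Visit P.
        Visit X.
      Visit E.
    Visit A.
  Visit R.
Visit N.

V, W, P, X, E, A, R, N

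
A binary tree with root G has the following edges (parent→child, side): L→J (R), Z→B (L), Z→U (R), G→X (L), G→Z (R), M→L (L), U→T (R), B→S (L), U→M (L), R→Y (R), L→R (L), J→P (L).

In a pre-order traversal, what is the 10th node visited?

Pre-order visits the node, then its left subtree, then its right subtree.
Visit G.
At G: go left to X.
  X is a leaf — visit X.
At G: go right to Z.
  Visit Z.
  At Z: go left to B.
    Visit B.
    At B: go left to S.
      S is a leaf — visit S.
    At B: no right child.
  At Z: go right to U.
    Visit U.
    At U: go left to M.
      Visit M.
      At M: go left to L.
        Visit L.
        At L: go left to R.
          Visit R.
          At R: no left child.
          At R: go right to Y.
            Y is a leaf — visit Y.
        At L: go right to J.
          Visit J.
          At J: go left to P.
            P is a leaf — visit P.
          At J: no right child.
      At M: no right child.
    At U: go right to T.
      T is a leaf — visit T.
Full pre-order sequence: G, X, Z, B, S, U, M, L, R, Y, J, P, T.

Y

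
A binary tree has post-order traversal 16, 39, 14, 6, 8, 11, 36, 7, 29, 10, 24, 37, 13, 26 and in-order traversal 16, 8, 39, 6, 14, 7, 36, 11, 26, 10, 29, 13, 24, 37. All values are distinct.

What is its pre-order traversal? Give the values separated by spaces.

The last element of post-order is the root; it splits in-order into left and right subtrees.
Root 26: left subtree has 8 nodes {16, 8, 39, 6, 14, 7, 36, 11}, right has 5 {10, 29, 13, 24, 37}.
  Root 7: left subtree has 5 nodes {16, 8, 39, 6, 14}, right has 2 {36, 11}.
    Root 8: left subtree has 1 node {16}, right has 3 {39, 6, 14}.
      Root 6: left subtree has 1 node {39}, right has 1 {14}.
    Root 36: left subtree has 0 nodes { }, right has 1 {11}.
  Root 13: left subtree has 2 nodes {10, 29}, right has 2 {24, 37}.
    Root 10: left subtree has 0 nodes { }, right has 1 {29}.
    Root 37: left subtree has 1 node {24}, right has 0 { }.

26 7 8 16 6 39 14 36 11 13 10 29 37 24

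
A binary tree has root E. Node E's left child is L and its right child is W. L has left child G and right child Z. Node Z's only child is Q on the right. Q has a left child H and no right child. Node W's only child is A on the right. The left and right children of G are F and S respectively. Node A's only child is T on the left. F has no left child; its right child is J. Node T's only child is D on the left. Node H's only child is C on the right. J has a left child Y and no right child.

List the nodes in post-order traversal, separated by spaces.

Post-order visits the left subtree, then the right subtree, then the node.
At E: go left to L.
  At L: go left to G.
    At G: go left to F.
      At F: no left child.
      At F: go right to J.
        At J: go left to Y.
          Y is a leaf — visit Y.
        At J: no right child.
        Visit J.
      Visit F.
    At G: go right to S.
      S is a leaf — visit S.
    Visit G.
  At L: go right to Z.
    At Z: no left child.
    At Z: go right to Q.
      At Q: go left to H.
        At H: no left child.
        At H: go right to C.
          C is a leaf — visit C.
        Visit H.
      At Q: no right child.
      Visit Q.
    Visit Z.
  Visit L.
At E: go right to W.
  At W: no left child.
  At W: go right to A.
    At A: go left to T.
      At T: go left to D.
        D is a leaf — visit D.
      At T: no right child.
      Visit T.
    At A: no right child.
    Visit A.
  Visit W.
Visit E.

Y J F S G C H Q Z L D T A W E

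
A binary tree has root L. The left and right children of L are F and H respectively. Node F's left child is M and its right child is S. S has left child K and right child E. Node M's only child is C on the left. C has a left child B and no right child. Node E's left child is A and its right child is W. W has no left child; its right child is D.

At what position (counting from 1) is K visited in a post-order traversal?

Post-order visits the left subtree, then the right subtree, then the node.
At L: go left to F.
  At F: go left to M.
    At M: go left to C.
      At C: go left to B.
        B is a leaf — visit B.
      At C: no right child.
      Visit C.
    At M: no right child.
    Visit M.
  At F: go right to S.
    At S: go left to K.
      K is a leaf — visit K.
    At S: go right to E.
      At E: go left to A.
        A is a leaf — visit A.
      At E: go right to W.
        At W: no left child.
        At W: go right to D.
          D is a leaf — visit D.
        Visit W.
      Visit E.
    Visit S.
  Visit F.
At L: go right to H.
  H is a leaf — visit H.
Visit L.
Full post-order sequence: B, C, M, K, A, D, W, E, S, F, H, L.

4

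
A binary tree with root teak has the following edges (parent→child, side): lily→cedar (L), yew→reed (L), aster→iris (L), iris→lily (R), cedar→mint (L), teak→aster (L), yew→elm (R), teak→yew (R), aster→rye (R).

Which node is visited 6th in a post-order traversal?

aster

Post-order visits the left subtree, then the right subtree, then the node.
At teak: go left to aster.
  At aster: go left to iris.
    At iris: no left child.
    At iris: go right to lily.
      At lily: go left to cedar.
        At cedar: go left to mint.
          mint is a leaf — visit mint.
        At cedar: no right child.
        Visit cedar.
      At lily: no right child.
      Visit lily.
    Visit iris.
  At aster: go right to rye.
    rye is a leaf — visit rye.
  Visit aster.
At teak: go right to yew.
  At yew: go left to reed.
    reed is a leaf — visit reed.
  At yew: go right to elm.
    elm is a leaf — visit elm.
  Visit yew.
Visit teak.
Full post-order sequence: mint, cedar, lily, iris, rye, aster, reed, elm, yew, teak.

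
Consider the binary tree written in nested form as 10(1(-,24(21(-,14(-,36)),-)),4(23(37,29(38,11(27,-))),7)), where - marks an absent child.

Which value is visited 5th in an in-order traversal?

In-order visits the left subtree, then the node, then the right subtree.
At 10: go left to 1.
  At 1: no left child.
  Visit 1.
  At 1: go right to 24.
    At 24: go left to 21.
      At 21: no left child.
      Visit 21.
      At 21: go right to 14.
        At 14: no left child.
        Visit 14.
        At 14: go right to 36.
          36 is a leaf — visit 36.
    Visit 24.
    At 24: no right child.
Visit 10.
At 10: go right to 4.
  At 4: go left to 23.
    At 23: go left to 37.
      37 is a leaf — visit 37.
    Visit 23.
    At 23: go right to 29.
      At 29: go left to 38.
        38 is a leaf — visit 38.
      Visit 29.
      At 29: go right to 11.
        At 11: go left to 27.
          27 is a leaf — visit 27.
        Visit 11.
        At 11: no right child.
  Visit 4.
  At 4: go right to 7.
    7 is a leaf — visit 7.
Full in-order sequence: 1, 21, 14, 36, 24, 10, 37, 23, 38, 29, 27, 11, 4, 7.

24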